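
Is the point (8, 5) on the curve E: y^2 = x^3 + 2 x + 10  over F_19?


Check whether y^2 = x^3 + 2 x + 10 (mod 19) for (x, y) = (8, 5).
LHS: y^2 = 5^2 mod 19 = 6
RHS: x^3 + 2 x + 10 = 8^3 + 2*8 + 10 mod 19 = 6
LHS = RHS

Yes, on the curve


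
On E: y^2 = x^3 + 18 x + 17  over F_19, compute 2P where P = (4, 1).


Doubling: s = (3 x1^2 + a) / (2 y1)
s = (3*4^2 + 18) / (2*1) mod 19 = 14
x3 = s^2 - 2 x1 mod 19 = 14^2 - 2*4 = 17
y3 = s (x1 - x3) - y1 mod 19 = 14 * (4 - 17) - 1 = 7

2P = (17, 7)


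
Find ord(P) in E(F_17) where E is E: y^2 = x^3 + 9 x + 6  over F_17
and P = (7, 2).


Compute successive multiples of P until we hit O:
  1P = (7, 2)
  2P = (11, 12)
  3P = (1, 13)
  4P = (10, 12)
  5P = (13, 12)
  6P = (13, 5)
  7P = (10, 5)
  8P = (1, 4)
  ... (continuing to 11P)
  11P = O

ord(P) = 11


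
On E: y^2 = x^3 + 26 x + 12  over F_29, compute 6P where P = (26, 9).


k = 6 = 110_2 (binary, LSB first: 011)
Double-and-add from P = (26, 9):
  bit 0 = 0: acc unchanged = O
  bit 1 = 1: acc = O + (11, 11) = (11, 11)
  bit 2 = 1: acc = (11, 11) + (20, 21) = (20, 8)

6P = (20, 8)


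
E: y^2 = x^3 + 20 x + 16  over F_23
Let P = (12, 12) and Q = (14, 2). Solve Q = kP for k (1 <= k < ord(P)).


Enumerate multiples of P until we hit Q = (14, 2):
  1P = (12, 12)
  2P = (17, 5)
  3P = (7, 4)
  4P = (13, 14)
  5P = (2, 8)
  6P = (11, 16)
  7P = (16, 4)
  8P = (22, 8)
  9P = (14, 21)
  10P = (0, 19)
  11P = (0, 4)
  12P = (14, 2)
Match found at i = 12.

k = 12


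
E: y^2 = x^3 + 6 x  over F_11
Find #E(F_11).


For each x in F_11, count y with y^2 = x^3 + 6 x + 0 mod 11:
  x = 0: RHS = 0, y in [0]  -> 1 point(s)
  x = 2: RHS = 9, y in [3, 8]  -> 2 point(s)
  x = 3: RHS = 1, y in [1, 10]  -> 2 point(s)
  x = 4: RHS = 0, y in [0]  -> 1 point(s)
  x = 5: RHS = 1, y in [1, 10]  -> 2 point(s)
  x = 7: RHS = 0, y in [0]  -> 1 point(s)
  x = 10: RHS = 4, y in [2, 9]  -> 2 point(s)
Affine points: 11. Add the point at infinity: total = 12.

#E(F_11) = 12


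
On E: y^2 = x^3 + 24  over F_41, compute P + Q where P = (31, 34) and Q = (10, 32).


P != Q, so use the chord formula.
s = (y2 - y1) / (x2 - x1) = (39) / (20) mod 41 = 4
x3 = s^2 - x1 - x2 mod 41 = 4^2 - 31 - 10 = 16
y3 = s (x1 - x3) - y1 mod 41 = 4 * (31 - 16) - 34 = 26

P + Q = (16, 26)


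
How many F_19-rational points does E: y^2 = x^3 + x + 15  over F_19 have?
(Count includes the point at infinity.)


For each x in F_19, count y with y^2 = x^3 + 1 x + 15 mod 19:
  x = 1: RHS = 17, y in [6, 13]  -> 2 point(s)
  x = 2: RHS = 6, y in [5, 14]  -> 2 point(s)
  x = 3: RHS = 7, y in [8, 11]  -> 2 point(s)
  x = 4: RHS = 7, y in [8, 11]  -> 2 point(s)
  x = 6: RHS = 9, y in [3, 16]  -> 2 point(s)
  x = 7: RHS = 4, y in [2, 17]  -> 2 point(s)
  x = 12: RHS = 7, y in [8, 11]  -> 2 point(s)
  x = 15: RHS = 4, y in [2, 17]  -> 2 point(s)
  x = 16: RHS = 4, y in [2, 17]  -> 2 point(s)
  x = 17: RHS = 5, y in [9, 10]  -> 2 point(s)
Affine points: 20. Add the point at infinity: total = 21.

#E(F_19) = 21


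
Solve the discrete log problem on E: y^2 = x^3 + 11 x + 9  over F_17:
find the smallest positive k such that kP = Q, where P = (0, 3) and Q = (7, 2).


Enumerate multiples of P until we hit Q = (7, 2):
  1P = (0, 3)
  2P = (1, 15)
  3P = (7, 15)
  4P = (6, 11)
  5P = (9, 2)
  6P = (12, 4)
  7P = (3, 1)
  8P = (5, 6)
  9P = (11, 4)
  10P = (15, 8)
  11P = (4, 7)
  12P = (14, 0)
  13P = (4, 10)
  14P = (15, 9)
  15P = (11, 13)
  16P = (5, 11)
  17P = (3, 16)
  18P = (12, 13)
  19P = (9, 15)
  20P = (6, 6)
  21P = (7, 2)
Match found at i = 21.

k = 21


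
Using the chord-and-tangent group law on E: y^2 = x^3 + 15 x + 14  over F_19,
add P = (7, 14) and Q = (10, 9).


P != Q, so use the chord formula.
s = (y2 - y1) / (x2 - x1) = (14) / (3) mod 19 = 11
x3 = s^2 - x1 - x2 mod 19 = 11^2 - 7 - 10 = 9
y3 = s (x1 - x3) - y1 mod 19 = 11 * (7 - 9) - 14 = 2

P + Q = (9, 2)


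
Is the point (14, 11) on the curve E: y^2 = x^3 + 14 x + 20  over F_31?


Check whether y^2 = x^3 + 14 x + 20 (mod 31) for (x, y) = (14, 11).
LHS: y^2 = 11^2 mod 31 = 28
RHS: x^3 + 14 x + 20 = 14^3 + 14*14 + 20 mod 31 = 15
LHS != RHS

No, not on the curve


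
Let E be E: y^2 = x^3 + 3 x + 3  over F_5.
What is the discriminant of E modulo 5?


4 a^3 + 27 b^2 = 4*3^3 + 27*3^2 = 108 + 243 = 351
Delta = -16 * (351) = -5616
Delta mod 5 = 4

Delta = 4 (mod 5)


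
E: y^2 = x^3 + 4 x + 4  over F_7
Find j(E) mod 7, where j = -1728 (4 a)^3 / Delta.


Delta = -16(4 a^3 + 27 b^2) mod 7 = 3
-1728 * (4 a)^3 = -1728 * (4*4)^3 mod 7 = 1
j = 1 * 3^(-1) mod 7 = 5

j = 5 (mod 7)


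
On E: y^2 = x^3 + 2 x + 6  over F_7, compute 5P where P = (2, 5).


k = 5 = 101_2 (binary, LSB first: 101)
Double-and-add from P = (2, 5):
  bit 0 = 1: acc = O + (2, 5) = (2, 5)
  bit 1 = 0: acc unchanged = (2, 5)
  bit 2 = 1: acc = (2, 5) + (5, 1) = (1, 3)

5P = (1, 3)


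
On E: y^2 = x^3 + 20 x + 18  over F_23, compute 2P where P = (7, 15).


Doubling: s = (3 x1^2 + a) / (2 y1)
s = (3*7^2 + 20) / (2*15) mod 23 = 14
x3 = s^2 - 2 x1 mod 23 = 14^2 - 2*7 = 21
y3 = s (x1 - x3) - y1 mod 23 = 14 * (7 - 21) - 15 = 19

2P = (21, 19)


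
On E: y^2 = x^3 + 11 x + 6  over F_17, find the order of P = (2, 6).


Compute successive multiples of P until we hit O:
  1P = (2, 6)
  2P = (9, 16)
  3P = (7, 16)
  4P = (12, 8)
  5P = (1, 1)
  6P = (5, 13)
  7P = (6, 13)
  8P = (11, 8)
  ... (continuing to 20P)
  20P = O

ord(P) = 20


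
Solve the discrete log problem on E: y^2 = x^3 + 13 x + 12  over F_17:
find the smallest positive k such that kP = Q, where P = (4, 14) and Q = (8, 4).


Enumerate multiples of P until we hit Q = (8, 4):
  1P = (4, 14)
  2P = (8, 4)
Match found at i = 2.

k = 2


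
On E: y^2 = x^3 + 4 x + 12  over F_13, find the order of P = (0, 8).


Compute successive multiples of P until we hit O:
  1P = (0, 8)
  2P = (9, 6)
  3P = (1, 11)
  4P = (8, 7)
  5P = (4, 12)
  6P = (10, 8)
  7P = (3, 5)
  8P = (11, 3)
  ... (continuing to 19P)
  19P = O

ord(P) = 19


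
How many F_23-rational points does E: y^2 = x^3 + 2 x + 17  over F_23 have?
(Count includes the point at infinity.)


For each x in F_23, count y with y^2 = x^3 + 2 x + 17 mod 23:
  x = 2: RHS = 6, y in [11, 12]  -> 2 point(s)
  x = 3: RHS = 4, y in [2, 21]  -> 2 point(s)
  x = 7: RHS = 6, y in [11, 12]  -> 2 point(s)
  x = 8: RHS = 16, y in [4, 19]  -> 2 point(s)
  x = 10: RHS = 2, y in [5, 18]  -> 2 point(s)
  x = 11: RHS = 13, y in [6, 17]  -> 2 point(s)
  x = 13: RHS = 9, y in [3, 20]  -> 2 point(s)
  x = 14: RHS = 6, y in [11, 12]  -> 2 point(s)
  x = 15: RHS = 18, y in [8, 15]  -> 2 point(s)
Affine points: 18. Add the point at infinity: total = 19.

#E(F_23) = 19


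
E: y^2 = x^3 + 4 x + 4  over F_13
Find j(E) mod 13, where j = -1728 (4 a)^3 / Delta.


Delta = -16(4 a^3 + 27 b^2) mod 13 = 3
-1728 * (4 a)^3 = -1728 * (4*4)^3 mod 13 = 1
j = 1 * 3^(-1) mod 13 = 9

j = 9 (mod 13)


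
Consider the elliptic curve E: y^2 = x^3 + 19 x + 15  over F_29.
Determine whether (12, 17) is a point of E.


Check whether y^2 = x^3 + 19 x + 15 (mod 29) for (x, y) = (12, 17).
LHS: y^2 = 17^2 mod 29 = 28
RHS: x^3 + 19 x + 15 = 12^3 + 19*12 + 15 mod 29 = 28
LHS = RHS

Yes, on the curve


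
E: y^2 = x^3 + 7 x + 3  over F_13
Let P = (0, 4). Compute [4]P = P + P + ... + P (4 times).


k = 4 = 100_2 (binary, LSB first: 001)
Double-and-add from P = (0, 4):
  bit 0 = 0: acc unchanged = O
  bit 1 = 0: acc unchanged = O
  bit 2 = 1: acc = O + (4, 11) = (4, 11)

4P = (4, 11)


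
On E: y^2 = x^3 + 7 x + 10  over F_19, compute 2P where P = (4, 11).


Doubling: s = (3 x1^2 + a) / (2 y1)
s = (3*4^2 + 7) / (2*11) mod 19 = 12
x3 = s^2 - 2 x1 mod 19 = 12^2 - 2*4 = 3
y3 = s (x1 - x3) - y1 mod 19 = 12 * (4 - 3) - 11 = 1

2P = (3, 1)


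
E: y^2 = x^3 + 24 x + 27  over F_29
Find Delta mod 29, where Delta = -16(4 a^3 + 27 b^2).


4 a^3 + 27 b^2 = 4*24^3 + 27*27^2 = 55296 + 19683 = 74979
Delta = -16 * (74979) = -1199664
Delta mod 29 = 8

Delta = 8 (mod 29)


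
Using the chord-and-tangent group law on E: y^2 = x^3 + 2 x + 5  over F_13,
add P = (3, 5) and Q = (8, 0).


P != Q, so use the chord formula.
s = (y2 - y1) / (x2 - x1) = (8) / (5) mod 13 = 12
x3 = s^2 - x1 - x2 mod 13 = 12^2 - 3 - 8 = 3
y3 = s (x1 - x3) - y1 mod 13 = 12 * (3 - 3) - 5 = 8

P + Q = (3, 8)


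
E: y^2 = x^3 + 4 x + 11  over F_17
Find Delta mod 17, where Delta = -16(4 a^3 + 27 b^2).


4 a^3 + 27 b^2 = 4*4^3 + 27*11^2 = 256 + 3267 = 3523
Delta = -16 * (3523) = -56368
Delta mod 17 = 4

Delta = 4 (mod 17)


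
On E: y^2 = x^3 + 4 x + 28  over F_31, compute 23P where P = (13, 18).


k = 23 = 10111_2 (binary, LSB first: 11101)
Double-and-add from P = (13, 18):
  bit 0 = 1: acc = O + (13, 18) = (13, 18)
  bit 1 = 1: acc = (13, 18) + (14, 10) = (6, 19)
  bit 2 = 1: acc = (6, 19) + (0, 20) = (19, 9)
  bit 3 = 0: acc unchanged = (19, 9)
  bit 4 = 1: acc = (19, 9) + (10, 13) = (11, 15)

23P = (11, 15)


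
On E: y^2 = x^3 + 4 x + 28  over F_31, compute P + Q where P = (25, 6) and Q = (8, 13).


P != Q, so use the chord formula.
s = (y2 - y1) / (x2 - x1) = (7) / (14) mod 31 = 16
x3 = s^2 - x1 - x2 mod 31 = 16^2 - 25 - 8 = 6
y3 = s (x1 - x3) - y1 mod 31 = 16 * (25 - 6) - 6 = 19

P + Q = (6, 19)


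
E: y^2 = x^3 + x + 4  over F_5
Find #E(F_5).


For each x in F_5, count y with y^2 = x^3 + 1 x + 4 mod 5:
  x = 0: RHS = 4, y in [2, 3]  -> 2 point(s)
  x = 1: RHS = 1, y in [1, 4]  -> 2 point(s)
  x = 2: RHS = 4, y in [2, 3]  -> 2 point(s)
  x = 3: RHS = 4, y in [2, 3]  -> 2 point(s)
Affine points: 8. Add the point at infinity: total = 9.

#E(F_5) = 9


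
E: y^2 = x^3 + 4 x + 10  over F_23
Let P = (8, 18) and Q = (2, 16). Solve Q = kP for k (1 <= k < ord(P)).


Enumerate multiples of P until we hit Q = (2, 16):
  1P = (8, 18)
  2P = (2, 7)
  3P = (17, 0)
  4P = (2, 16)
Match found at i = 4.

k = 4


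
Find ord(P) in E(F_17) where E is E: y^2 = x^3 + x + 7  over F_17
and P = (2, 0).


Compute successive multiples of P until we hit O:
  1P = (2, 0)
  2P = O

ord(P) = 2


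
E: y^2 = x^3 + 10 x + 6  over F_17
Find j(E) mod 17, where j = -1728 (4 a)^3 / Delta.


Delta = -16(4 a^3 + 27 b^2) mod 17 = 8
-1728 * (4 a)^3 = -1728 * (4*10)^3 mod 17 = 4
j = 4 * 8^(-1) mod 17 = 9

j = 9 (mod 17)


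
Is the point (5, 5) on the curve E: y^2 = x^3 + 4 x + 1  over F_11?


Check whether y^2 = x^3 + 4 x + 1 (mod 11) for (x, y) = (5, 5).
LHS: y^2 = 5^2 mod 11 = 3
RHS: x^3 + 4 x + 1 = 5^3 + 4*5 + 1 mod 11 = 3
LHS = RHS

Yes, on the curve


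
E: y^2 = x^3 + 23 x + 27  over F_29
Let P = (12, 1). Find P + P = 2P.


Doubling: s = (3 x1^2 + a) / (2 y1)
s = (3*12^2 + 23) / (2*1) mod 29 = 10
x3 = s^2 - 2 x1 mod 29 = 10^2 - 2*12 = 18
y3 = s (x1 - x3) - y1 mod 29 = 10 * (12 - 18) - 1 = 26

2P = (18, 26)


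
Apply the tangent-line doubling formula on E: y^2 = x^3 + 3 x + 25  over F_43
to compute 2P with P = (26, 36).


Doubling: s = (3 x1^2 + a) / (2 y1)
s = (3*26^2 + 3) / (2*36) mod 43 = 30
x3 = s^2 - 2 x1 mod 43 = 30^2 - 2*26 = 31
y3 = s (x1 - x3) - y1 mod 43 = 30 * (26 - 31) - 36 = 29

2P = (31, 29)


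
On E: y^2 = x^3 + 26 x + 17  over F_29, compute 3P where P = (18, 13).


k = 3 = 11_2 (binary, LSB first: 11)
Double-and-add from P = (18, 13):
  bit 0 = 1: acc = O + (18, 13) = (18, 13)
  bit 1 = 1: acc = (18, 13) + (9, 9) = (9, 20)

3P = (9, 20)


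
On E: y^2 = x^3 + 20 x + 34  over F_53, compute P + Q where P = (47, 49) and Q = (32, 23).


P != Q, so use the chord formula.
s = (y2 - y1) / (x2 - x1) = (27) / (38) mod 53 = 30
x3 = s^2 - x1 - x2 mod 53 = 30^2 - 47 - 32 = 26
y3 = s (x1 - x3) - y1 mod 53 = 30 * (47 - 26) - 49 = 51

P + Q = (26, 51)


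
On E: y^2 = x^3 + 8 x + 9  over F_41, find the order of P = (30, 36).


Compute successive multiples of P until we hit O:
  1P = (30, 36)
  2P = (4, 8)
  3P = (38, 9)
  4P = (35, 27)
  5P = (35, 14)
  6P = (38, 32)
  7P = (4, 33)
  8P = (30, 5)
  ... (continuing to 9P)
  9P = O

ord(P) = 9


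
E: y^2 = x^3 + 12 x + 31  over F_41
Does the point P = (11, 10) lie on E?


Check whether y^2 = x^3 + 12 x + 31 (mod 41) for (x, y) = (11, 10).
LHS: y^2 = 10^2 mod 41 = 18
RHS: x^3 + 12 x + 31 = 11^3 + 12*11 + 31 mod 41 = 18
LHS = RHS

Yes, on the curve


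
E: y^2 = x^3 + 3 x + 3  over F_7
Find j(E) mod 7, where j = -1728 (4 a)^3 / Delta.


Delta = -16(4 a^3 + 27 b^2) mod 7 = 5
-1728 * (4 a)^3 = -1728 * (4*3)^3 mod 7 = 6
j = 6 * 5^(-1) mod 7 = 4

j = 4 (mod 7)


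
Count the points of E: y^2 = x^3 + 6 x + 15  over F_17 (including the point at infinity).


For each x in F_17, count y with y^2 = x^3 + 6 x + 15 mod 17:
  x = 0: RHS = 15, y in [7, 10]  -> 2 point(s)
  x = 2: RHS = 1, y in [1, 16]  -> 2 point(s)
  x = 3: RHS = 9, y in [3, 14]  -> 2 point(s)
  x = 4: RHS = 1, y in [1, 16]  -> 2 point(s)
  x = 5: RHS = 0, y in [0]  -> 1 point(s)
  x = 7: RHS = 9, y in [3, 14]  -> 2 point(s)
  x = 9: RHS = 16, y in [4, 13]  -> 2 point(s)
  x = 10: RHS = 4, y in [2, 15]  -> 2 point(s)
  x = 11: RHS = 1, y in [1, 16]  -> 2 point(s)
  x = 12: RHS = 13, y in [8, 9]  -> 2 point(s)
  x = 14: RHS = 4, y in [2, 15]  -> 2 point(s)
  x = 16: RHS = 8, y in [5, 12]  -> 2 point(s)
Affine points: 23. Add the point at infinity: total = 24.

#E(F_17) = 24


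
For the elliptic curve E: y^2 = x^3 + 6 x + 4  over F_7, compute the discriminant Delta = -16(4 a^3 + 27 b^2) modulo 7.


4 a^3 + 27 b^2 = 4*6^3 + 27*4^2 = 864 + 432 = 1296
Delta = -16 * (1296) = -20736
Delta mod 7 = 5

Delta = 5 (mod 7)


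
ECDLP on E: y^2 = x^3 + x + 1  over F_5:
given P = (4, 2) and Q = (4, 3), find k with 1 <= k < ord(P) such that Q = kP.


Enumerate multiples of P until we hit Q = (4, 3):
  1P = (4, 2)
  2P = (3, 4)
  3P = (2, 4)
  4P = (0, 4)
  5P = (0, 1)
  6P = (2, 1)
  7P = (3, 1)
  8P = (4, 3)
Match found at i = 8.

k = 8


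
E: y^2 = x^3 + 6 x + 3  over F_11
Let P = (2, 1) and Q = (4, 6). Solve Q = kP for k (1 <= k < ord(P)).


Enumerate multiples of P until we hit Q = (4, 6):
  1P = (2, 1)
  2P = (0, 6)
  3P = (7, 6)
  4P = (3, 9)
  5P = (4, 5)
  6P = (9, 7)
  7P = (5, 9)
  8P = (5, 2)
  9P = (9, 4)
  10P = (4, 6)
Match found at i = 10.

k = 10


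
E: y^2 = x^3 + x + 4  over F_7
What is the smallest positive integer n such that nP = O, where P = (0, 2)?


Compute successive multiples of P until we hit O:
  1P = (0, 2)
  2P = (4, 4)
  3P = (5, 6)
  4P = (6, 3)
  5P = (2, 0)
  6P = (6, 4)
  7P = (5, 1)
  8P = (4, 3)
  ... (continuing to 10P)
  10P = O

ord(P) = 10


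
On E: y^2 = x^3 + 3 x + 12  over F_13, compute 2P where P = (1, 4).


Doubling: s = (3 x1^2 + a) / (2 y1)
s = (3*1^2 + 3) / (2*4) mod 13 = 4
x3 = s^2 - 2 x1 mod 13 = 4^2 - 2*1 = 1
y3 = s (x1 - x3) - y1 mod 13 = 4 * (1 - 1) - 4 = 9

2P = (1, 9)


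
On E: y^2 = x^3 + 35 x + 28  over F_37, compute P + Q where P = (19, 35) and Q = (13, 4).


P != Q, so use the chord formula.
s = (y2 - y1) / (x2 - x1) = (6) / (31) mod 37 = 36
x3 = s^2 - x1 - x2 mod 37 = 36^2 - 19 - 13 = 6
y3 = s (x1 - x3) - y1 mod 37 = 36 * (19 - 6) - 35 = 26

P + Q = (6, 26)


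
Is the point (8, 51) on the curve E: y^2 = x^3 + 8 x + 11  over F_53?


Check whether y^2 = x^3 + 8 x + 11 (mod 53) for (x, y) = (8, 51).
LHS: y^2 = 51^2 mod 53 = 4
RHS: x^3 + 8 x + 11 = 8^3 + 8*8 + 11 mod 53 = 4
LHS = RHS

Yes, on the curve


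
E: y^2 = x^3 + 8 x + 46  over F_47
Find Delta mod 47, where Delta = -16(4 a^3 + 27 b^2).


4 a^3 + 27 b^2 = 4*8^3 + 27*46^2 = 2048 + 57132 = 59180
Delta = -16 * (59180) = -946880
Delta mod 47 = 29

Delta = 29 (mod 47)


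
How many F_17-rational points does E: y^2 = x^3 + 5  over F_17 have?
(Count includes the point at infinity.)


For each x in F_17, count y with y^2 = x^3 + 0 x + 5 mod 17:
  x = 2: RHS = 13, y in [8, 9]  -> 2 point(s)
  x = 3: RHS = 15, y in [7, 10]  -> 2 point(s)
  x = 4: RHS = 1, y in [1, 16]  -> 2 point(s)
  x = 6: RHS = 0, y in [0]  -> 1 point(s)
  x = 7: RHS = 8, y in [5, 12]  -> 2 point(s)
  x = 10: RHS = 2, y in [6, 11]  -> 2 point(s)
  x = 12: RHS = 16, y in [4, 13]  -> 2 point(s)
  x = 13: RHS = 9, y in [3, 14]  -> 2 point(s)
  x = 16: RHS = 4, y in [2, 15]  -> 2 point(s)
Affine points: 17. Add the point at infinity: total = 18.

#E(F_17) = 18


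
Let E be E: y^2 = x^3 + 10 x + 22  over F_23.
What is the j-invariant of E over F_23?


Delta = -16(4 a^3 + 27 b^2) mod 23 = 14
-1728 * (4 a)^3 = -1728 * (4*10)^3 mod 23 = 4
j = 4 * 14^(-1) mod 23 = 20

j = 20 (mod 23)


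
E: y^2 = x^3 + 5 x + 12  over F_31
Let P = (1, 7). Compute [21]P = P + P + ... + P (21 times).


k = 21 = 10101_2 (binary, LSB first: 10101)
Double-and-add from P = (1, 7):
  bit 0 = 1: acc = O + (1, 7) = (1, 7)
  bit 1 = 0: acc unchanged = (1, 7)
  bit 2 = 1: acc = (1, 7) + (25, 18) = (10, 16)
  bit 3 = 0: acc unchanged = (10, 16)
  bit 4 = 1: acc = (10, 16) + (14, 6) = (21, 27)

21P = (21, 27)


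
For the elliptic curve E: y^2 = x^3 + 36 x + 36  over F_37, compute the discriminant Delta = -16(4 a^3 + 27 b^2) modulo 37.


4 a^3 + 27 b^2 = 4*36^3 + 27*36^2 = 186624 + 34992 = 221616
Delta = -16 * (221616) = -3545856
Delta mod 37 = 2

Delta = 2 (mod 37)


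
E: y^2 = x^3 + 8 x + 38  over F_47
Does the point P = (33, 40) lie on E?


Check whether y^2 = x^3 + 8 x + 38 (mod 47) for (x, y) = (33, 40).
LHS: y^2 = 40^2 mod 47 = 2
RHS: x^3 + 8 x + 38 = 33^3 + 8*33 + 38 mod 47 = 2
LHS = RHS

Yes, on the curve


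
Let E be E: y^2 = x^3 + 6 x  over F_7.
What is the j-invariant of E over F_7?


Delta = -16(4 a^3 + 27 b^2) mod 7 = 1
-1728 * (4 a)^3 = -1728 * (4*6)^3 mod 7 = 6
j = 6 * 1^(-1) mod 7 = 6

j = 6 (mod 7)


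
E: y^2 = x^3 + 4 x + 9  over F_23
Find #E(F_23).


For each x in F_23, count y with y^2 = x^3 + 4 x + 9 mod 23:
  x = 0: RHS = 9, y in [3, 20]  -> 2 point(s)
  x = 2: RHS = 2, y in [5, 18]  -> 2 point(s)
  x = 3: RHS = 2, y in [5, 18]  -> 2 point(s)
  x = 5: RHS = 16, y in [4, 19]  -> 2 point(s)
  x = 7: RHS = 12, y in [9, 14]  -> 2 point(s)
  x = 8: RHS = 1, y in [1, 22]  -> 2 point(s)
  x = 11: RHS = 4, y in [2, 21]  -> 2 point(s)
  x = 13: RHS = 4, y in [2, 21]  -> 2 point(s)
  x = 14: RHS = 3, y in [7, 16]  -> 2 point(s)
  x = 16: RHS = 6, y in [11, 12]  -> 2 point(s)
  x = 18: RHS = 2, y in [5, 18]  -> 2 point(s)
  x = 20: RHS = 16, y in [4, 19]  -> 2 point(s)
  x = 21: RHS = 16, y in [4, 19]  -> 2 point(s)
  x = 22: RHS = 4, y in [2, 21]  -> 2 point(s)
Affine points: 28. Add the point at infinity: total = 29.

#E(F_23) = 29


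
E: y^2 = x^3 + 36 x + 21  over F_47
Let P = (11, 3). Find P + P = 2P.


Doubling: s = (3 x1^2 + a) / (2 y1)
s = (3*11^2 + 36) / (2*3) mod 47 = 43
x3 = s^2 - 2 x1 mod 47 = 43^2 - 2*11 = 41
y3 = s (x1 - x3) - y1 mod 47 = 43 * (11 - 41) - 3 = 23

2P = (41, 23)


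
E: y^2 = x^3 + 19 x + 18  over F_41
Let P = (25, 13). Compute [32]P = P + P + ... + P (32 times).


k = 32 = 100000_2 (binary, LSB first: 000001)
Double-and-add from P = (25, 13):
  bit 0 = 0: acc unchanged = O
  bit 1 = 0: acc unchanged = O
  bit 2 = 0: acc unchanged = O
  bit 3 = 0: acc unchanged = O
  bit 4 = 0: acc unchanged = O
  bit 5 = 1: acc = O + (21, 17) = (21, 17)

32P = (21, 17)


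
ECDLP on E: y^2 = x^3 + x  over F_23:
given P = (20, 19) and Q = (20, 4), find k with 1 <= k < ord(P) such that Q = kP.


Enumerate multiples of P until we hit Q = (20, 4):
  1P = (20, 19)
  2P = (1, 18)
  3P = (15, 20)
  4P = (0, 0)
  5P = (15, 3)
  6P = (1, 5)
  7P = (20, 4)
Match found at i = 7.

k = 7


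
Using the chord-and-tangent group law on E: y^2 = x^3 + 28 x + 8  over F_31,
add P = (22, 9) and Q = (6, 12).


P != Q, so use the chord formula.
s = (y2 - y1) / (x2 - x1) = (3) / (15) mod 31 = 25
x3 = s^2 - x1 - x2 mod 31 = 25^2 - 22 - 6 = 8
y3 = s (x1 - x3) - y1 mod 31 = 25 * (22 - 8) - 9 = 0

P + Q = (8, 0)


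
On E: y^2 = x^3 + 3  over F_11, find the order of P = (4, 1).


Compute successive multiples of P until we hit O:
  1P = (4, 1)
  2P = (7, 4)
  3P = (1, 2)
  4P = (0, 5)
  5P = (8, 3)
  6P = (2, 0)
  7P = (8, 8)
  8P = (0, 6)
  ... (continuing to 12P)
  12P = O

ord(P) = 12


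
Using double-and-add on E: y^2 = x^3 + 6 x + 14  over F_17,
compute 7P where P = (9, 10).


k = 7 = 111_2 (binary, LSB first: 111)
Double-and-add from P = (9, 10):
  bit 0 = 1: acc = O + (9, 10) = (9, 10)
  bit 1 = 1: acc = (9, 10) + (3, 12) = (7, 12)
  bit 2 = 1: acc = (7, 12) + (2, 0) = (9, 7)

7P = (9, 7)


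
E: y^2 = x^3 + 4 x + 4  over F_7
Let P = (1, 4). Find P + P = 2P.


Doubling: s = (3 x1^2 + a) / (2 y1)
s = (3*1^2 + 4) / (2*4) mod 7 = 0
x3 = s^2 - 2 x1 mod 7 = 0^2 - 2*1 = 5
y3 = s (x1 - x3) - y1 mod 7 = 0 * (1 - 5) - 4 = 3

2P = (5, 3)


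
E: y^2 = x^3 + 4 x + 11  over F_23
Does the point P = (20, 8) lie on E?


Check whether y^2 = x^3 + 4 x + 11 (mod 23) for (x, y) = (20, 8).
LHS: y^2 = 8^2 mod 23 = 18
RHS: x^3 + 4 x + 11 = 20^3 + 4*20 + 11 mod 23 = 18
LHS = RHS

Yes, on the curve


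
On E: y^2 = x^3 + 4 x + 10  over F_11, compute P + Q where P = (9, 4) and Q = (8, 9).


P != Q, so use the chord formula.
s = (y2 - y1) / (x2 - x1) = (5) / (10) mod 11 = 6
x3 = s^2 - x1 - x2 mod 11 = 6^2 - 9 - 8 = 8
y3 = s (x1 - x3) - y1 mod 11 = 6 * (9 - 8) - 4 = 2

P + Q = (8, 2)


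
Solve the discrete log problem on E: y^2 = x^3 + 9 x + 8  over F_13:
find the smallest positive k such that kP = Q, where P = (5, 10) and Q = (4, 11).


Enumerate multiples of P until we hit Q = (4, 11):
  1P = (5, 10)
  2P = (4, 2)
  3P = (3, 6)
  4P = (9, 8)
  5P = (9, 5)
  6P = (3, 7)
  7P = (4, 11)
Match found at i = 7.

k = 7


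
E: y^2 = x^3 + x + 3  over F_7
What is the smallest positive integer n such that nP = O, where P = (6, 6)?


Compute successive multiples of P until we hit O:
  1P = (6, 6)
  2P = (6, 1)
  3P = O

ord(P) = 3


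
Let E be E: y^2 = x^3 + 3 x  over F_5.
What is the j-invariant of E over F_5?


Delta = -16(4 a^3 + 27 b^2) mod 5 = 2
-1728 * (4 a)^3 = -1728 * (4*3)^3 mod 5 = 1
j = 1 * 2^(-1) mod 5 = 3

j = 3 (mod 5)


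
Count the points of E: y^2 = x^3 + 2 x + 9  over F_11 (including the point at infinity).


For each x in F_11, count y with y^2 = x^3 + 2 x + 9 mod 11:
  x = 0: RHS = 9, y in [3, 8]  -> 2 point(s)
  x = 1: RHS = 1, y in [1, 10]  -> 2 point(s)
  x = 3: RHS = 9, y in [3, 8]  -> 2 point(s)
  x = 4: RHS = 4, y in [2, 9]  -> 2 point(s)
  x = 5: RHS = 1, y in [1, 10]  -> 2 point(s)
  x = 7: RHS = 3, y in [5, 6]  -> 2 point(s)
  x = 8: RHS = 9, y in [3, 8]  -> 2 point(s)
Affine points: 14. Add the point at infinity: total = 15.

#E(F_11) = 15


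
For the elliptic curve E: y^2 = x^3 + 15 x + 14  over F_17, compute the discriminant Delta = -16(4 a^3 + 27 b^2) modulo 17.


4 a^3 + 27 b^2 = 4*15^3 + 27*14^2 = 13500 + 5292 = 18792
Delta = -16 * (18792) = -300672
Delta mod 17 = 7

Delta = 7 (mod 17)


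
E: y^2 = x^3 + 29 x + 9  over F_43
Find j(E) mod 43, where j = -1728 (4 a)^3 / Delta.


Delta = -16(4 a^3 + 27 b^2) mod 43 = 14
-1728 * (4 a)^3 = -1728 * (4*29)^3 mod 43 = 32
j = 32 * 14^(-1) mod 43 = 33

j = 33 (mod 43)


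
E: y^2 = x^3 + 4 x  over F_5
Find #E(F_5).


For each x in F_5, count y with y^2 = x^3 + 4 x + 0 mod 5:
  x = 0: RHS = 0, y in [0]  -> 1 point(s)
  x = 1: RHS = 0, y in [0]  -> 1 point(s)
  x = 2: RHS = 1, y in [1, 4]  -> 2 point(s)
  x = 3: RHS = 4, y in [2, 3]  -> 2 point(s)
  x = 4: RHS = 0, y in [0]  -> 1 point(s)
Affine points: 7. Add the point at infinity: total = 8.

#E(F_5) = 8


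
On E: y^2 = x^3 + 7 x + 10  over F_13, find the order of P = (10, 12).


Compute successive multiples of P until we hit O:
  1P = (10, 12)
  2P = (9, 10)
  3P = (11, 12)
  4P = (5, 1)
  5P = (7, 5)
  6P = (0, 7)
  7P = (0, 6)
  8P = (7, 8)
  ... (continuing to 13P)
  13P = O

ord(P) = 13


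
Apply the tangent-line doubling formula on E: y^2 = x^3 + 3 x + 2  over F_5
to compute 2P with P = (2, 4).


Doubling: s = (3 x1^2 + a) / (2 y1)
s = (3*2^2 + 3) / (2*4) mod 5 = 0
x3 = s^2 - 2 x1 mod 5 = 0^2 - 2*2 = 1
y3 = s (x1 - x3) - y1 mod 5 = 0 * (2 - 1) - 4 = 1

2P = (1, 1)


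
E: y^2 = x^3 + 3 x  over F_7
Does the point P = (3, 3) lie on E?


Check whether y^2 = x^3 + 3 x + 0 (mod 7) for (x, y) = (3, 3).
LHS: y^2 = 3^2 mod 7 = 2
RHS: x^3 + 3 x + 0 = 3^3 + 3*3 + 0 mod 7 = 1
LHS != RHS

No, not on the curve


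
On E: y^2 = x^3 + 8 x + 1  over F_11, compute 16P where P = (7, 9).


k = 16 = 10000_2 (binary, LSB first: 00001)
Double-and-add from P = (7, 9):
  bit 0 = 0: acc unchanged = O
  bit 1 = 0: acc unchanged = O
  bit 2 = 0: acc unchanged = O
  bit 3 = 0: acc unchanged = O
  bit 4 = 1: acc = O + (7, 2) = (7, 2)

16P = (7, 2)


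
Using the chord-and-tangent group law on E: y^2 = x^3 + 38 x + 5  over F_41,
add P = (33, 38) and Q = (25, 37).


P != Q, so use the chord formula.
s = (y2 - y1) / (x2 - x1) = (40) / (33) mod 41 = 36
x3 = s^2 - x1 - x2 mod 41 = 36^2 - 33 - 25 = 8
y3 = s (x1 - x3) - y1 mod 41 = 36 * (33 - 8) - 38 = 1

P + Q = (8, 1)


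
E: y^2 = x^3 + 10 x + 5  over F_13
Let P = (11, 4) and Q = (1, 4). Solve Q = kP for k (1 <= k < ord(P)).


Enumerate multiples of P until we hit Q = (1, 4):
  1P = (11, 4)
  2P = (1, 4)
Match found at i = 2.

k = 2


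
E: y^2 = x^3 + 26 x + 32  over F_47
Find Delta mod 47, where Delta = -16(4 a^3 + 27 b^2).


4 a^3 + 27 b^2 = 4*26^3 + 27*32^2 = 70304 + 27648 = 97952
Delta = -16 * (97952) = -1567232
Delta mod 47 = 30

Delta = 30 (mod 47)


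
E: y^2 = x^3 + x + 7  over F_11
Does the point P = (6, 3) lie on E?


Check whether y^2 = x^3 + 1 x + 7 (mod 11) for (x, y) = (6, 3).
LHS: y^2 = 3^2 mod 11 = 9
RHS: x^3 + 1 x + 7 = 6^3 + 1*6 + 7 mod 11 = 9
LHS = RHS

Yes, on the curve


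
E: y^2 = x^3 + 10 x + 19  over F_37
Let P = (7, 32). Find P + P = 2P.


Doubling: s = (3 x1^2 + a) / (2 y1)
s = (3*7^2 + 10) / (2*32) mod 37 = 25
x3 = s^2 - 2 x1 mod 37 = 25^2 - 2*7 = 19
y3 = s (x1 - x3) - y1 mod 37 = 25 * (7 - 19) - 32 = 1

2P = (19, 1)


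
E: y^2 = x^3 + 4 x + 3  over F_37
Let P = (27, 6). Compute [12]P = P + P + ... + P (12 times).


k = 12 = 1100_2 (binary, LSB first: 0011)
Double-and-add from P = (27, 6):
  bit 0 = 0: acc unchanged = O
  bit 1 = 0: acc unchanged = O
  bit 2 = 1: acc = O + (26, 21) = (26, 21)
  bit 3 = 1: acc = (26, 21) + (12, 15) = (9, 18)

12P = (9, 18)


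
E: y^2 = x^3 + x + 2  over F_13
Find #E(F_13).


For each x in F_13, count y with y^2 = x^3 + 1 x + 2 mod 13:
  x = 1: RHS = 4, y in [2, 11]  -> 2 point(s)
  x = 2: RHS = 12, y in [5, 8]  -> 2 point(s)
  x = 6: RHS = 3, y in [4, 9]  -> 2 point(s)
  x = 7: RHS = 1, y in [1, 12]  -> 2 point(s)
  x = 9: RHS = 12, y in [5, 8]  -> 2 point(s)
  x = 12: RHS = 0, y in [0]  -> 1 point(s)
Affine points: 11. Add the point at infinity: total = 12.

#E(F_13) = 12


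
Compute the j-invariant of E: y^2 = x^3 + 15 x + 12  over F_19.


Delta = -16(4 a^3 + 27 b^2) mod 19 = 9
-1728 * (4 a)^3 = -1728 * (4*15)^3 mod 19 = 8
j = 8 * 9^(-1) mod 19 = 3

j = 3 (mod 19)


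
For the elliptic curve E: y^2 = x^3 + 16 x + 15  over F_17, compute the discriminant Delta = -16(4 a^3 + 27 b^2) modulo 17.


4 a^3 + 27 b^2 = 4*16^3 + 27*15^2 = 16384 + 6075 = 22459
Delta = -16 * (22459) = -359344
Delta mod 17 = 2

Delta = 2 (mod 17)


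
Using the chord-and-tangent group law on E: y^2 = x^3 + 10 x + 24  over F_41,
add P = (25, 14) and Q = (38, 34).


P != Q, so use the chord formula.
s = (y2 - y1) / (x2 - x1) = (20) / (13) mod 41 = 11
x3 = s^2 - x1 - x2 mod 41 = 11^2 - 25 - 38 = 17
y3 = s (x1 - x3) - y1 mod 41 = 11 * (25 - 17) - 14 = 33

P + Q = (17, 33)


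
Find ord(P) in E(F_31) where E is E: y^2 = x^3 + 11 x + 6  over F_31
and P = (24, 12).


Compute successive multiples of P until we hit O:
  1P = (24, 12)
  2P = (30, 26)
  3P = (10, 0)
  4P = (30, 5)
  5P = (24, 19)
  6P = O

ord(P) = 6


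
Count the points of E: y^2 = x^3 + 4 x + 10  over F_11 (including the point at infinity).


For each x in F_11, count y with y^2 = x^3 + 4 x + 10 mod 11:
  x = 1: RHS = 4, y in [2, 9]  -> 2 point(s)
  x = 2: RHS = 4, y in [2, 9]  -> 2 point(s)
  x = 3: RHS = 5, y in [4, 7]  -> 2 point(s)
  x = 5: RHS = 1, y in [1, 10]  -> 2 point(s)
  x = 8: RHS = 4, y in [2, 9]  -> 2 point(s)
  x = 9: RHS = 5, y in [4, 7]  -> 2 point(s)
  x = 10: RHS = 5, y in [4, 7]  -> 2 point(s)
Affine points: 14. Add the point at infinity: total = 15.

#E(F_11) = 15


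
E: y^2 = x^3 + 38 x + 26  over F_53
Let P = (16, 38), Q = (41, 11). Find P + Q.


P != Q, so use the chord formula.
s = (y2 - y1) / (x2 - x1) = (26) / (25) mod 53 = 18
x3 = s^2 - x1 - x2 mod 53 = 18^2 - 16 - 41 = 2
y3 = s (x1 - x3) - y1 mod 53 = 18 * (16 - 2) - 38 = 2

P + Q = (2, 2)


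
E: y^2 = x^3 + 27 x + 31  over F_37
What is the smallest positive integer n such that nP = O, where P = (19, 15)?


Compute successive multiples of P until we hit O:
  1P = (19, 15)
  2P = (36, 22)
  3P = (12, 14)
  4P = (3, 19)
  5P = (22, 32)
  6P = (24, 6)
  7P = (15, 0)
  8P = (24, 31)
  ... (continuing to 14P)
  14P = O

ord(P) = 14


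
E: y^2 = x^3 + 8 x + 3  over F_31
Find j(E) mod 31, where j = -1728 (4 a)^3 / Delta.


Delta = -16(4 a^3 + 27 b^2) mod 31 = 17
-1728 * (4 a)^3 = -1728 * (4*8)^3 mod 31 = 8
j = 8 * 17^(-1) mod 31 = 26

j = 26 (mod 31)


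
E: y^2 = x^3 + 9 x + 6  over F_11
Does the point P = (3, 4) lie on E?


Check whether y^2 = x^3 + 9 x + 6 (mod 11) for (x, y) = (3, 4).
LHS: y^2 = 4^2 mod 11 = 5
RHS: x^3 + 9 x + 6 = 3^3 + 9*3 + 6 mod 11 = 5
LHS = RHS

Yes, on the curve


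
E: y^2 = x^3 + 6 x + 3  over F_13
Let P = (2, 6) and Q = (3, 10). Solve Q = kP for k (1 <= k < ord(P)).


Enumerate multiples of P until we hit Q = (3, 10):
  1P = (2, 6)
  2P = (8, 11)
  3P = (12, 3)
  4P = (0, 9)
  5P = (10, 6)
  6P = (1, 7)
  7P = (11, 3)
  8P = (3, 3)
  9P = (4, 0)
  10P = (3, 10)
Match found at i = 10.

k = 10


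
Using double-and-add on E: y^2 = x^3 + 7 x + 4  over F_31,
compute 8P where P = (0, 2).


k = 8 = 1000_2 (binary, LSB first: 0001)
Double-and-add from P = (0, 2):
  bit 0 = 0: acc unchanged = O
  bit 1 = 0: acc unchanged = O
  bit 2 = 0: acc unchanged = O
  bit 3 = 1: acc = O + (23, 26) = (23, 26)

8P = (23, 26)


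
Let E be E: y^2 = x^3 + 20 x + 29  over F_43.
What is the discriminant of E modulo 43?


4 a^3 + 27 b^2 = 4*20^3 + 27*29^2 = 32000 + 22707 = 54707
Delta = -16 * (54707) = -875312
Delta mod 43 = 39

Delta = 39 (mod 43)


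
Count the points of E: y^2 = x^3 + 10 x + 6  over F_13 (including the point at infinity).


For each x in F_13, count y with y^2 = x^3 + 10 x + 6 mod 13:
  x = 1: RHS = 4, y in [2, 11]  -> 2 point(s)
  x = 5: RHS = 12, y in [5, 8]  -> 2 point(s)
  x = 6: RHS = 9, y in [3, 10]  -> 2 point(s)
  x = 7: RHS = 3, y in [4, 9]  -> 2 point(s)
  x = 8: RHS = 0, y in [0]  -> 1 point(s)
  x = 10: RHS = 1, y in [1, 12]  -> 2 point(s)
  x = 11: RHS = 4, y in [2, 11]  -> 2 point(s)
Affine points: 13. Add the point at infinity: total = 14.

#E(F_13) = 14


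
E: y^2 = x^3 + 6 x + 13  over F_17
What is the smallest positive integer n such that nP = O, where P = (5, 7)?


Compute successive multiples of P until we hit O:
  1P = (5, 7)
  2P = (5, 10)
  3P = O

ord(P) = 3


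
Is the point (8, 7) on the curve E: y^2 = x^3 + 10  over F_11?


Check whether y^2 = x^3 + 0 x + 10 (mod 11) for (x, y) = (8, 7).
LHS: y^2 = 7^2 mod 11 = 5
RHS: x^3 + 0 x + 10 = 8^3 + 0*8 + 10 mod 11 = 5
LHS = RHS

Yes, on the curve


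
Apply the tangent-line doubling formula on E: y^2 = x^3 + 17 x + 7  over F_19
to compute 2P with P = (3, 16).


Doubling: s = (3 x1^2 + a) / (2 y1)
s = (3*3^2 + 17) / (2*16) mod 19 = 18
x3 = s^2 - 2 x1 mod 19 = 18^2 - 2*3 = 14
y3 = s (x1 - x3) - y1 mod 19 = 18 * (3 - 14) - 16 = 14

2P = (14, 14)


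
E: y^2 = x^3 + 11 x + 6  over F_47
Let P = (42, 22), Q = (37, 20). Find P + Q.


P != Q, so use the chord formula.
s = (y2 - y1) / (x2 - x1) = (45) / (42) mod 47 = 38
x3 = s^2 - x1 - x2 mod 47 = 38^2 - 42 - 37 = 2
y3 = s (x1 - x3) - y1 mod 47 = 38 * (42 - 2) - 22 = 41

P + Q = (2, 41)


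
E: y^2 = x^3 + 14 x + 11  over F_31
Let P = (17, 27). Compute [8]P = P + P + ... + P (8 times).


k = 8 = 1000_2 (binary, LSB first: 0001)
Double-and-add from P = (17, 27):
  bit 0 = 0: acc unchanged = O
  bit 1 = 0: acc unchanged = O
  bit 2 = 0: acc unchanged = O
  bit 3 = 1: acc = O + (17, 4) = (17, 4)

8P = (17, 4)


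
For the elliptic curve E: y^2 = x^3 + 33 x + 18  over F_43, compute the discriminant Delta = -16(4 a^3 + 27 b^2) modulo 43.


4 a^3 + 27 b^2 = 4*33^3 + 27*18^2 = 143748 + 8748 = 152496
Delta = -16 * (152496) = -2439936
Delta mod 43 = 13

Delta = 13 (mod 43)


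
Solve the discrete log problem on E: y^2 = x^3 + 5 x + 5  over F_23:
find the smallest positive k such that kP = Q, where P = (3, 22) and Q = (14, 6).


Enumerate multiples of P until we hit Q = (14, 6):
  1P = (3, 22)
  2P = (20, 20)
  3P = (18, 19)
  4P = (14, 17)
  5P = (14, 6)
Match found at i = 5.

k = 5


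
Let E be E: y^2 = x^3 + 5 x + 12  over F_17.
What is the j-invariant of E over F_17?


Delta = -16(4 a^3 + 27 b^2) mod 17 = 2
-1728 * (4 a)^3 = -1728 * (4*5)^3 mod 17 = 9
j = 9 * 2^(-1) mod 17 = 13

j = 13 (mod 17)


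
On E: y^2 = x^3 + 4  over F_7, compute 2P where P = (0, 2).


Doubling: s = (3 x1^2 + a) / (2 y1)
s = (3*0^2 + 0) / (2*2) mod 7 = 0
x3 = s^2 - 2 x1 mod 7 = 0^2 - 2*0 = 0
y3 = s (x1 - x3) - y1 mod 7 = 0 * (0 - 0) - 2 = 5

2P = (0, 5)


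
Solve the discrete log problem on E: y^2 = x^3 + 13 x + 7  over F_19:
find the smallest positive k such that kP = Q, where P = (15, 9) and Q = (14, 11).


Enumerate multiples of P until we hit Q = (14, 11):
  1P = (15, 9)
  2P = (5, 8)
  3P = (3, 15)
  4P = (6, 15)
  5P = (9, 6)
  6P = (0, 8)
  7P = (10, 4)
  8P = (14, 11)
Match found at i = 8.

k = 8


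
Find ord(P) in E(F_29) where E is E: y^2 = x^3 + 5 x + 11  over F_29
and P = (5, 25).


Compute successive multiples of P until we hit O:
  1P = (5, 25)
  2P = (3, 13)
  3P = (28, 11)
  4P = (24, 8)
  5P = (20, 22)
  6P = (11, 11)
  7P = (12, 1)
  8P = (6, 24)
  ... (continuing to 22P)
  22P = O

ord(P) = 22


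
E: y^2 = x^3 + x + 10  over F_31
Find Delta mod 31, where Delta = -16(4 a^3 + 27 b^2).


4 a^3 + 27 b^2 = 4*1^3 + 27*10^2 = 4 + 2700 = 2704
Delta = -16 * (2704) = -43264
Delta mod 31 = 12

Delta = 12 (mod 31)


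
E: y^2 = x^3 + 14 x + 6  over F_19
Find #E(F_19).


For each x in F_19, count y with y^2 = x^3 + 14 x + 6 mod 19:
  x = 0: RHS = 6, y in [5, 14]  -> 2 point(s)
  x = 2: RHS = 4, y in [2, 17]  -> 2 point(s)
  x = 5: RHS = 11, y in [7, 12]  -> 2 point(s)
  x = 9: RHS = 6, y in [5, 14]  -> 2 point(s)
  x = 10: RHS = 6, y in [5, 14]  -> 2 point(s)
  x = 11: RHS = 9, y in [3, 16]  -> 2 point(s)
  x = 14: RHS = 1, y in [1, 18]  -> 2 point(s)
  x = 15: RHS = 0, y in [0]  -> 1 point(s)
Affine points: 15. Add the point at infinity: total = 16.

#E(F_19) = 16


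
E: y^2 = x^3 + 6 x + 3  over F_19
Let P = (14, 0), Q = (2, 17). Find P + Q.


P != Q, so use the chord formula.
s = (y2 - y1) / (x2 - x1) = (17) / (7) mod 19 = 16
x3 = s^2 - x1 - x2 mod 19 = 16^2 - 14 - 2 = 12
y3 = s (x1 - x3) - y1 mod 19 = 16 * (14 - 12) - 0 = 13

P + Q = (12, 13)


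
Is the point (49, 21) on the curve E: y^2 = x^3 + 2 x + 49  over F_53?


Check whether y^2 = x^3 + 2 x + 49 (mod 53) for (x, y) = (49, 21).
LHS: y^2 = 21^2 mod 53 = 17
RHS: x^3 + 2 x + 49 = 49^3 + 2*49 + 49 mod 53 = 30
LHS != RHS

No, not on the curve


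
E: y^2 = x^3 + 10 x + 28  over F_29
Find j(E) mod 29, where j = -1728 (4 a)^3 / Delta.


Delta = -16(4 a^3 + 27 b^2) mod 29 = 6
-1728 * (4 a)^3 = -1728 * (4*10)^3 mod 29 = 22
j = 22 * 6^(-1) mod 29 = 23

j = 23 (mod 29)


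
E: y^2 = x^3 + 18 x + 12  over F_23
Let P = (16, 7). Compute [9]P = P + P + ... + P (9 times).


k = 9 = 1001_2 (binary, LSB first: 1001)
Double-and-add from P = (16, 7):
  bit 0 = 1: acc = O + (16, 7) = (16, 7)
  bit 1 = 0: acc unchanged = (16, 7)
  bit 2 = 0: acc unchanged = (16, 7)
  bit 3 = 1: acc = (16, 7) + (1, 13) = (8, 22)

9P = (8, 22)


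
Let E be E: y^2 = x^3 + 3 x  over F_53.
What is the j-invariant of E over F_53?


Delta = -16(4 a^3 + 27 b^2) mod 53 = 21
-1728 * (4 a)^3 = -1728 * (4*3)^3 mod 53 = 36
j = 36 * 21^(-1) mod 53 = 32

j = 32 (mod 53)


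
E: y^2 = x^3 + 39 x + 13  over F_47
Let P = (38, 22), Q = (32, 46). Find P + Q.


P != Q, so use the chord formula.
s = (y2 - y1) / (x2 - x1) = (24) / (41) mod 47 = 43
x3 = s^2 - x1 - x2 mod 47 = 43^2 - 38 - 32 = 40
y3 = s (x1 - x3) - y1 mod 47 = 43 * (38 - 40) - 22 = 33

P + Q = (40, 33)


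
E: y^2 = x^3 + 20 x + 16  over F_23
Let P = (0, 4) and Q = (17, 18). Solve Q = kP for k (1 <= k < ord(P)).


Enumerate multiples of P until we hit Q = (17, 18):
  1P = (0, 4)
  2P = (12, 12)
  3P = (14, 2)
  4P = (17, 5)
  5P = (22, 15)
  6P = (7, 4)
  7P = (16, 19)
  8P = (13, 14)
  9P = (11, 7)
  10P = (2, 8)
  11P = (2, 15)
  12P = (11, 16)
  13P = (13, 9)
  14P = (16, 4)
  15P = (7, 19)
  16P = (22, 8)
  17P = (17, 18)
Match found at i = 17.

k = 17


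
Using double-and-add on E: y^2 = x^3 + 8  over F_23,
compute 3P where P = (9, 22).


k = 3 = 11_2 (binary, LSB first: 11)
Double-and-add from P = (9, 22):
  bit 0 = 1: acc = O + (9, 22) = (9, 22)
  bit 1 = 1: acc = (9, 22) + (7, 11) = (20, 21)

3P = (20, 21)


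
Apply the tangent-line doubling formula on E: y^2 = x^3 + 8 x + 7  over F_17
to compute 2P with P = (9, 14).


Doubling: s = (3 x1^2 + a) / (2 y1)
s = (3*9^2 + 8) / (2*14) mod 17 = 12
x3 = s^2 - 2 x1 mod 17 = 12^2 - 2*9 = 7
y3 = s (x1 - x3) - y1 mod 17 = 12 * (9 - 7) - 14 = 10

2P = (7, 10)


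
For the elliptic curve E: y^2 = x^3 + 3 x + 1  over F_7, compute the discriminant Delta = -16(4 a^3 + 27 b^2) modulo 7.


4 a^3 + 27 b^2 = 4*3^3 + 27*1^2 = 108 + 27 = 135
Delta = -16 * (135) = -2160
Delta mod 7 = 3

Delta = 3 (mod 7)


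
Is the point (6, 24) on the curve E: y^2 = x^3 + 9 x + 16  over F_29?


Check whether y^2 = x^3 + 9 x + 16 (mod 29) for (x, y) = (6, 24).
LHS: y^2 = 24^2 mod 29 = 25
RHS: x^3 + 9 x + 16 = 6^3 + 9*6 + 16 mod 29 = 25
LHS = RHS

Yes, on the curve


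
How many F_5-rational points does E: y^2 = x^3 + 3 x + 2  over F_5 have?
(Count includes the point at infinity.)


For each x in F_5, count y with y^2 = x^3 + 3 x + 2 mod 5:
  x = 1: RHS = 1, y in [1, 4]  -> 2 point(s)
  x = 2: RHS = 1, y in [1, 4]  -> 2 point(s)
Affine points: 4. Add the point at infinity: total = 5.

#E(F_5) = 5


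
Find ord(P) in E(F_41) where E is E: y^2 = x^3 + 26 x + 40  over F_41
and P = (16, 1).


Compute successive multiples of P until we hit O:
  1P = (16, 1)
  2P = (14, 14)
  3P = (2, 31)
  4P = (5, 34)
  5P = (29, 38)
  6P = (32, 26)
  7P = (35, 18)
  8P = (0, 9)
  ... (continuing to 35P)
  35P = O

ord(P) = 35


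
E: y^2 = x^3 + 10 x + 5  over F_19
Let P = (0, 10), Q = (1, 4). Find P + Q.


P != Q, so use the chord formula.
s = (y2 - y1) / (x2 - x1) = (13) / (1) mod 19 = 13
x3 = s^2 - x1 - x2 mod 19 = 13^2 - 0 - 1 = 16
y3 = s (x1 - x3) - y1 mod 19 = 13 * (0 - 16) - 10 = 10

P + Q = (16, 10)


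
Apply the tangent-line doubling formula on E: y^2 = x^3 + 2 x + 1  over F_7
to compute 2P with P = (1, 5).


Doubling: s = (3 x1^2 + a) / (2 y1)
s = (3*1^2 + 2) / (2*5) mod 7 = 4
x3 = s^2 - 2 x1 mod 7 = 4^2 - 2*1 = 0
y3 = s (x1 - x3) - y1 mod 7 = 4 * (1 - 0) - 5 = 6

2P = (0, 6)


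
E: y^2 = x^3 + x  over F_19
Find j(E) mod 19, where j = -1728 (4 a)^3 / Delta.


Delta = -16(4 a^3 + 27 b^2) mod 19 = 12
-1728 * (4 a)^3 = -1728 * (4*1)^3 mod 19 = 7
j = 7 * 12^(-1) mod 19 = 18

j = 18 (mod 19)


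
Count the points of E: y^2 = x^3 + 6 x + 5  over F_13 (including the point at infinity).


For each x in F_13, count y with y^2 = x^3 + 6 x + 5 mod 13:
  x = 1: RHS = 12, y in [5, 8]  -> 2 point(s)
  x = 2: RHS = 12, y in [5, 8]  -> 2 point(s)
  x = 5: RHS = 4, y in [2, 11]  -> 2 point(s)
  x = 6: RHS = 10, y in [6, 7]  -> 2 point(s)
  x = 7: RHS = 0, y in [0]  -> 1 point(s)
  x = 10: RHS = 12, y in [5, 8]  -> 2 point(s)
Affine points: 11. Add the point at infinity: total = 12.

#E(F_13) = 12


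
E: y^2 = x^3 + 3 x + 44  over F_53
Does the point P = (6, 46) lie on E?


Check whether y^2 = x^3 + 3 x + 44 (mod 53) for (x, y) = (6, 46).
LHS: y^2 = 46^2 mod 53 = 49
RHS: x^3 + 3 x + 44 = 6^3 + 3*6 + 44 mod 53 = 13
LHS != RHS

No, not on the curve
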